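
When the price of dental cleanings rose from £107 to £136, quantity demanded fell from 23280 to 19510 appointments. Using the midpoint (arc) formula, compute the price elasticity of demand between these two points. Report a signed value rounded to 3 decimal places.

%ΔQ = (19510 − 23280) / [(23280 + 19510)/2] = -3770/21395 = -0.176209…
%ΔP = (136 − 107) / [(107 + 136)/2] = 29/121.5 = 0.238683…
Arc Ed = %ΔQ / %ΔP = (-3770/21395) / (29/121.5) = -0.73825…

-0.738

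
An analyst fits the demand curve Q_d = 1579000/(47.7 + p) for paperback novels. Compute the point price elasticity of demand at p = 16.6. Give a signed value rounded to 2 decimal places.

-0.26

dQ_d/dp = −1579000/(47.7 + p)² = -381.909. At p = 16.6, Q_d = 24556.8.
Ed = (dQ_d/dp)·(p/Q_d) = (-381.909) × (16.6/24556.8) = -0.2581…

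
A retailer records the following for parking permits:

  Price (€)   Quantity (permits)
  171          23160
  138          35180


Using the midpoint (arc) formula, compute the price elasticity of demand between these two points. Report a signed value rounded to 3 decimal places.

-1.929

%ΔQ = (35180 − 23160) / [(23160 + 35180)/2] = 12020/29170 = 0.412067…
%ΔP = (138 − 171) / [(171 + 138)/2] = -33/154.5 = -0.213592…
Arc Ed = %ΔQ / %ΔP = (12020/29170) / (-33/154.5) = -1.92922…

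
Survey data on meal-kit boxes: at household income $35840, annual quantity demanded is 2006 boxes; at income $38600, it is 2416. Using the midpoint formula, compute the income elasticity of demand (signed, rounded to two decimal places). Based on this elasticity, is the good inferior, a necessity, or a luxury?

2.50; luxury

%ΔQ = (2416 − 2006)/[( 2006 + 2416)/2] = 410/2211 = 0.185436…
%ΔIncome = (38600 − 35840)/[( 35840 + 38600)/2] = 2760/37220 = 0.074153…
E_income = (410/2211) / (2760/37220) = 2.5007…
E_income > 1 ⇒ normal good, luxury.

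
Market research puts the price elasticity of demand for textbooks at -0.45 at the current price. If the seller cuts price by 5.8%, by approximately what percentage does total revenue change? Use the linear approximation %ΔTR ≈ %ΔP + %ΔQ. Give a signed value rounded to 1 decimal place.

%ΔQ ≈ Ed × %ΔP = (-0.45) × (-5.8%) = +2.6100%
%ΔTR ≈ %ΔP + %ΔQ = (-5.8%) + (+2.6100%) = -3.1900%

-3.2%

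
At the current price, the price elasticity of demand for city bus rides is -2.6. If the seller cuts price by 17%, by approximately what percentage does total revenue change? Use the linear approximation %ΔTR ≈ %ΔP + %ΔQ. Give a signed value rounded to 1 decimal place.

%ΔQ ≈ Ed × %ΔP = (-2.6) × (-17%) = +44.2000%
%ΔTR ≈ %ΔP + %ΔQ = (-17%) + (+44.2000%) = +27.2000%

+27.2%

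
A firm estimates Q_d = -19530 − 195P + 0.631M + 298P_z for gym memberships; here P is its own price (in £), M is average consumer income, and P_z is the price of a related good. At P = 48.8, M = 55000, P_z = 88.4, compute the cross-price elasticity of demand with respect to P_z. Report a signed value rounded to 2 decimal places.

0.82

At the given values, Q_d = -19530 − 195(48.8) + 0.631(55000) + 298(88.4) = 32002.2.
∂Q_d/∂P_z = 298.
E = (298) × (88.4/32002.2) = 0.8231…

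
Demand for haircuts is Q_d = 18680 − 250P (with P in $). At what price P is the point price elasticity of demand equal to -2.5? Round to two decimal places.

Ed = −250P/(18680 − 250P). Set this equal to -2.5:
250P = 2.5·(18680 − 250P) ⇒ 250P(1 + 2.5) = 2.5·18680
P = 2.5·18680 / (250·3.5) = 53.3714…

53.37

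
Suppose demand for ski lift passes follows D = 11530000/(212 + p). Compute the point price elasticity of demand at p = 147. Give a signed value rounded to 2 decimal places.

dD/dp = −11530000/(212 + p)² = -89.4624. At p = 147, D = 32117.
Ed = (dD/dp)·(p/D) = (-89.4624) × (147/32117) = -0.4094…

-0.41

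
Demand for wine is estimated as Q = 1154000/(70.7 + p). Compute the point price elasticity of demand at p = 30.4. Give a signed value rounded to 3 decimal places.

dQ/dp = −1154000/(70.7 + p)² = -112.902. At p = 30.4, Q = 11414.4.
Ed = (dQ/dp)·(p/Q) = (-112.902) × (30.4/11414.4) = -0.30069…

-0.301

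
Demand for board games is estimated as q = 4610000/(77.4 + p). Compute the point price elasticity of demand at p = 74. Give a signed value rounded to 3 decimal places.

-0.489

dq/dp = −4610000/(77.4 + p)² = -201.117. At p = 74, q = 30449.1.
Ed = (dq/dp)·(p/q) = (-201.117) × (74/30449.1) = -0.48877…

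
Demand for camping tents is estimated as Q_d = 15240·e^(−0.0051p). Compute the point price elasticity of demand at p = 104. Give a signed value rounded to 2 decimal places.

dQ_d/dp = −0.0051·Q_d = -45.7304. At p = 104, Q_d = 8966.75.
Ed = (dQ_d/dp)·(p/Q_d) = (-45.7304) × (104/8966.75) = -0.5304

-0.53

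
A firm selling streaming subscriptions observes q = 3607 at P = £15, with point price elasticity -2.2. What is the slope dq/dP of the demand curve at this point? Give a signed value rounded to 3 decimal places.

-529.027

Ed = (dq/dP)·(P/q) ⇒ dq/dP = Ed·q/P = (-2.2)·3607/15 = -529.02666…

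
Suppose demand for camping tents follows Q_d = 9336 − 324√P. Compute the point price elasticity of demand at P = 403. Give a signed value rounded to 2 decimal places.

-1.15

dQ_d/dP = −324/(2√P) = -8.06979. At P = 403, Q_d = 2831.75.
Ed = (dQ_d/dP)·(P/Q_d) = (-8.06979) × (403/2831.75) = -1.1484…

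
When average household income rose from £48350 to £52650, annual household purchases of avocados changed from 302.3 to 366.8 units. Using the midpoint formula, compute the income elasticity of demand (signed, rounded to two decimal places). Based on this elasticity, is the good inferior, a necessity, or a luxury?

2.26; luxury

%ΔQ = (366.8 − 302.3)/[( 302.3 + 366.8)/2] = 64.5/334.55 = 0.192796…
%ΔIncome = (52650 − 48350)/[( 48350 + 52650)/2] = 4300/50500 = 0.085148…
E_income = (64.5/334.55) / (4300/50500) = 2.2642…
E_income > 1 ⇒ normal good, luxury.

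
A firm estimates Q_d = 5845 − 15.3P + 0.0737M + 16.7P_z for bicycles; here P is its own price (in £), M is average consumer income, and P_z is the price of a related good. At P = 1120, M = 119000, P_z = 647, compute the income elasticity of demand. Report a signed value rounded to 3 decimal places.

At the given values, Q_d = 5845 − 15.3(1120) + 0.0737(119000) + 16.7(647) = 8284.2.
∂Q_d/∂M = 0.0737.
E = (0.0737) × (119000/8284.2) = 1.05867…

1.059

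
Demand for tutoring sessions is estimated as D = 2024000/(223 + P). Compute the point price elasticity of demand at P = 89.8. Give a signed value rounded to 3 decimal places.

dD/dP = −2024000/(223 + P)² = -20.686. At P = 89.8, D = 6470.59.
Ed = (dD/dP)·(P/D) = (-20.686) × (89.8/6470.59) = -0.28708…

-0.287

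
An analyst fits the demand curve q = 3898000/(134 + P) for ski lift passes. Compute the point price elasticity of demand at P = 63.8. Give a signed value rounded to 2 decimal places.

dq/dP = −3898000/(134 + P)² = -99.6298. At P = 63.8, q = 19706.8.
Ed = (dq/dP)·(P/q) = (-99.6298) × (63.8/19706.8) = -0.3225…

-0.32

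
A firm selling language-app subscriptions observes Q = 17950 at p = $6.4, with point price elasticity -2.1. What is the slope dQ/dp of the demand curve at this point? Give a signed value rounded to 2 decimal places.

-5889.84

Ed = (dQ/dp)·(p/Q) ⇒ dQ/dp = Ed·Q/p = (-2.1)·17950/6.4 = -5889.8437…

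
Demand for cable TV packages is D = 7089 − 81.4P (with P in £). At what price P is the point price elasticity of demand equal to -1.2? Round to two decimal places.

Ed = −81.4P/(7089 − 81.4P). Set this equal to -1.2:
81.4P = 1.2·(7089 − 81.4P) ⇒ 81.4P(1 + 1.2) = 1.2·7089
P = 1.2·7089 / (81.4·2.2) = 47.5027…

47.50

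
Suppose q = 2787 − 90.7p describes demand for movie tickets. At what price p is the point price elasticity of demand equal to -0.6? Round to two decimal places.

11.52

Ed = −90.7p/(2787 − 90.7p). Set this equal to -0.6:
90.7p = 0.6·(2787 − 90.7p) ⇒ 90.7p(1 + 0.6) = 0.6·2787
p = 0.6·2787 / (90.7·1.6) = 11.5228…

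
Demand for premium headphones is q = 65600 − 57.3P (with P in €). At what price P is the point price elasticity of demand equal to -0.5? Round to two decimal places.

Ed = −57.3P/(65600 − 57.3P). Set this equal to -0.5:
57.3P = 0.5·(65600 − 57.3P) ⇒ 57.3P(1 + 0.5) = 0.5·65600
P = 0.5·65600 / (57.3·1.5) = 381.6172…

381.62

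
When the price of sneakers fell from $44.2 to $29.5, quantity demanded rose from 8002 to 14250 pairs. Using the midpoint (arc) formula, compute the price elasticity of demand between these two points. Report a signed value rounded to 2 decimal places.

%ΔQ = (14250 − 8002) / [(8002 + 14250)/2] = 6248/11126 = 0.561567…
%ΔP = (29.5 − 44.2) / [(44.2 + 29.5)/2] = -14.7/36.85 = -0.398914…
Arc Ed = %ΔQ / %ΔP = (6248/11126) / (-14.7/36.85) = -1.4077…

-1.41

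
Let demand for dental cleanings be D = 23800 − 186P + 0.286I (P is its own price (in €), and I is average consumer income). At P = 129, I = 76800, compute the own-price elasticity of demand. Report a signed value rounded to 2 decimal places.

At the given values, D = 23800 − 186(129) + 0.286(76800) = 21770.8.
∂D/∂P = −186.
E = (-186) × (129/21770.8) = -1.1021…

-1.10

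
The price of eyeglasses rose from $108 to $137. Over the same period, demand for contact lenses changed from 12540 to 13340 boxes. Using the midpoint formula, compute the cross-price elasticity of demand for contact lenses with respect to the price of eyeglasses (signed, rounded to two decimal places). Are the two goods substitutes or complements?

0.26; substitutes

%ΔQ_{contact lenses} = (13340 − 12540)/avg = 800/12940 = 0.061823…
%ΔP_{eyeglasses} = (137 − 108)/avg = 29/122.5 = 0.236734…
E_cross = (800/12940) / (29/122.5) = 0.2611…
E_cross > 0 ⇒ the goods are substitutes.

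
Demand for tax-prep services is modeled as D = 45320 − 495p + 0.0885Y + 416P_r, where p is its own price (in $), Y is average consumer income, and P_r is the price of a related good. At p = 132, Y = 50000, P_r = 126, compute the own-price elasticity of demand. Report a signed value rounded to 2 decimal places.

-1.77

At the given values, D = 45320 − 495(132) + 0.0885(50000) + 416(126) = 36821.
∂D/∂p = −495.
E = (-495) × (132/36821) = -1.7745…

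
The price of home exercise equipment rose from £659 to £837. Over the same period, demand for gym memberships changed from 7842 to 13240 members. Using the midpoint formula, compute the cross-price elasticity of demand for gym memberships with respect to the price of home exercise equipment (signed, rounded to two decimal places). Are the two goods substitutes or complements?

%ΔQ_{gym memberships} = (13240 − 7842)/avg = 5398/10541 = 0.512095…
%ΔP_{home exercise equipment} = (837 − 659)/avg = 178/748 = 0.237967…
E_cross = (5398/10541) / (178/748) = 2.1519…
E_cross > 0 ⇒ the goods are substitutes.

2.15; substitutes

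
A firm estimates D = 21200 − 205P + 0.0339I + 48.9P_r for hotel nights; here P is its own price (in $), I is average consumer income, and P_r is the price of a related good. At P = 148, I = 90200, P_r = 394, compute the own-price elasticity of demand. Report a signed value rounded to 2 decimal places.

-2.30

At the given values, D = 21200 − 205(148) + 0.0339(90200) + 48.9(394) = 13184.38.
∂D/∂P = −205.
E = (-205) × (148/13184.38) = -2.3012…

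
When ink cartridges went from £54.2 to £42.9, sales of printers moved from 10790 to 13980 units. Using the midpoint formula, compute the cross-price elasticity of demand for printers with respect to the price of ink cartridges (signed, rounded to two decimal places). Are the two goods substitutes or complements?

%ΔQ_{printers} = (13980 − 10790)/avg = 3190/12385 = 0.257569…
%ΔP_{ink cartridges} = (42.9 − 54.2)/avg = -11.3/48.55 = -0.232749…
E_cross = (3190/12385) / (-11.3/48.55) = -1.1066…
E_cross < 0 ⇒ the goods are complements.

-1.11; complements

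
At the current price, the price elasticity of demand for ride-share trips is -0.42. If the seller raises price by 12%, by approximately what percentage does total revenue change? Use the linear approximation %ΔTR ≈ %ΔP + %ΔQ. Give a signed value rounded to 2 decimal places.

%ΔQ ≈ Ed × %ΔP = (-0.42) × (+12%) = -5.0400%
%ΔTR ≈ %ΔP + %ΔQ = (+12%) + (-5.0400%) = +6.9600%

+6.96%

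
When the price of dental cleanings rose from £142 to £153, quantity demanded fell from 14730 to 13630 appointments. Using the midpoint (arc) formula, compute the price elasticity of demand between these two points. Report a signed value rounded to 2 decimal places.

-1.04

%ΔQ = (13630 − 14730) / [(14730 + 13630)/2] = -1100/14180 = -0.077574…
%ΔP = (153 − 142) / [(142 + 153)/2] = 11/147.5 = 0.074576…
Arc Ed = %ΔQ / %ΔP = (-1100/14180) / (11/147.5) = -1.0401…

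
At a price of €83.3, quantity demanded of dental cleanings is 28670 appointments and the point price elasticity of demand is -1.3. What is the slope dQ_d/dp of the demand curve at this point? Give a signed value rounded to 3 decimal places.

Ed = (dQ_d/dp)·(p/Q_d) ⇒ dQ_d/dp = Ed·Q_d/p = (-1.3)·28670/83.3 = -447.43097…

-447.431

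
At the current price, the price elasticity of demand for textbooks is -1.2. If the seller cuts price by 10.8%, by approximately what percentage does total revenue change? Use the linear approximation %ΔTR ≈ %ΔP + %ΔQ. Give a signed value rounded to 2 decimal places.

%ΔQ ≈ Ed × %ΔP = (-1.2) × (-10.8%) = +12.9600%
%ΔTR ≈ %ΔP + %ΔQ = (-10.8%) + (+12.9600%) = +2.1600%

+2.16%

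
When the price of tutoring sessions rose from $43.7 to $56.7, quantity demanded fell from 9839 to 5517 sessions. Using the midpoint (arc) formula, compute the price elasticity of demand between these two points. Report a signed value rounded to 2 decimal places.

-2.17

%ΔQ = (5517 − 9839) / [(9839 + 5517)/2] = -4322/7678 = -0.562907…
%ΔP = (56.7 − 43.7) / [(43.7 + 56.7)/2] = 13/50.2 = 0.258964…
Arc Ed = %ΔQ / %ΔP = (-4322/7678) / (13/50.2) = -2.1736…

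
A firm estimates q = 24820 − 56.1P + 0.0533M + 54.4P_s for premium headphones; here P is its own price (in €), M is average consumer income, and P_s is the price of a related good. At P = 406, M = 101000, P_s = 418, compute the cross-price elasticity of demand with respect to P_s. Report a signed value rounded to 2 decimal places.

At the given values, q = 24820 − 56.1(406) + 0.0533(101000) + 54.4(418) = 30165.9.
∂q/∂P_s = 54.4.
E = (54.4) × (418/30165.9) = 0.7538…

0.75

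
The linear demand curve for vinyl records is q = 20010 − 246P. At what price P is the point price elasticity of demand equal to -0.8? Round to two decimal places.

36.15

Ed = −246P/(20010 − 246P). Set this equal to -0.8:
246P = 0.8·(20010 − 246P) ⇒ 246P(1 + 0.8) = 0.8·20010
P = 0.8·20010 / (246·1.8) = 36.1517…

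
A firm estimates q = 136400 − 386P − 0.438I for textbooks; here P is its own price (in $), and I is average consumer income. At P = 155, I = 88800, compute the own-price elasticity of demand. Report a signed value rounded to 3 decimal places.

-1.588

At the given values, q = 136400 − 386(155) − 0.438(88800) = 37675.6.
∂q/∂P = −386.
E = (-386) × (155/37675.6) = -1.58803…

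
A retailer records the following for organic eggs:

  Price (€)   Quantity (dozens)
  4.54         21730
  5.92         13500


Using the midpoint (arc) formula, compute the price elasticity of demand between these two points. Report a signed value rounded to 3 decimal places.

-1.771

%ΔQ = (13500 − 21730) / [(21730 + 13500)/2] = -8230/17615 = -0.467215…
%ΔP = (5.92 − 4.54) / [(4.54 + 5.92)/2] = 1.38/5.23 = 0.263862…
Arc Ed = %ΔQ / %ΔP = (-8230/17615) / (1.38/5.23) = -1.77067…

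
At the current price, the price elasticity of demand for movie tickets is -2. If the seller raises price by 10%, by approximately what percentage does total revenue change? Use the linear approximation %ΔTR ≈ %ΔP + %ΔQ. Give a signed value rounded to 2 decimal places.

-10.00%

%ΔQ ≈ Ed × %ΔP = (-2) × (+10%) = -20.0000%
%ΔTR ≈ %ΔP + %ΔQ = (+10%) + (-20.0000%) = -10.0000%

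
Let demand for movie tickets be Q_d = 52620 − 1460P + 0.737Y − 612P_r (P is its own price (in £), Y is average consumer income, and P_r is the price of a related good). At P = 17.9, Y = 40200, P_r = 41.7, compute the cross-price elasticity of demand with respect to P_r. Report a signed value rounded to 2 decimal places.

At the given values, Q_d = 52620 − 1460(17.9) + 0.737(40200) − 612(41.7) = 30593.
∂Q_d/∂P_r = -612.
E = (-612) × (41.7/30593) = -0.8341…

-0.83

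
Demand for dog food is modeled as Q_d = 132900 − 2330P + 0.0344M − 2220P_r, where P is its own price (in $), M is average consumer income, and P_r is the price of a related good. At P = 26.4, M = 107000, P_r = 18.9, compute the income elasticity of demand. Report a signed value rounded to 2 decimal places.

0.11

At the given values, Q_d = 132900 − 2330(26.4) + 0.0344(107000) − 2220(18.9) = 33110.8.
∂Q_d/∂M = 0.0344.
E = (0.0344) × (107000/33110.8) = 0.1111…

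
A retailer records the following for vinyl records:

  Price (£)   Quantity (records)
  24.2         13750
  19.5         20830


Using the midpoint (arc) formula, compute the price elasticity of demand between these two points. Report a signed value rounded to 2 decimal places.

%ΔQ = (20830 − 13750) / [(13750 + 20830)/2] = 7080/17290 = 0.409485…
%ΔP = (19.5 − 24.2) / [(24.2 + 19.5)/2] = -4.7/21.85 = -0.215102…
Arc Ed = %ΔQ / %ΔP = (7080/17290) / (-4.7/21.85) = -1.9036…

-1.90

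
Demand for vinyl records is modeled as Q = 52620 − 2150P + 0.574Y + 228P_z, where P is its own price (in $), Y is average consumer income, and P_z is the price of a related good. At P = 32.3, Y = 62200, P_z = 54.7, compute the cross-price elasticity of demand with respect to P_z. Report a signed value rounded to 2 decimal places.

At the given values, Q = 52620 − 2150(32.3) + 0.574(62200) + 228(54.7) = 31349.4.
∂Q/∂P_z = 228.
E = (228) × (54.7/31349.4) = 0.3978…

0.40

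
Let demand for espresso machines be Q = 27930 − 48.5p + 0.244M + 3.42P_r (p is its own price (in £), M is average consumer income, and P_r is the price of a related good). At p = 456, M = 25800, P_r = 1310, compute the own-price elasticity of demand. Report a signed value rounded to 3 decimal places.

At the given values, Q = 27930 − 48.5(456) + 0.244(25800) + 3.42(1310) = 16589.4.
∂Q/∂p = −48.5.
E = (-48.5) × (456/16589.4) = -1.33314…

-1.333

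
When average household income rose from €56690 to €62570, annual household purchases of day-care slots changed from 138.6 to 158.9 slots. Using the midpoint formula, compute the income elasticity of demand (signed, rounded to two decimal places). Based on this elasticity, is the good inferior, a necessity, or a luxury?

%ΔQ = (158.9 − 138.6)/[( 138.6 + 158.9)/2] = 20.3/148.75 = 0.136470…
%ΔIncome = (62570 − 56690)/[( 56690 + 62570)/2] = 5880/59630 = 0.098608…
E_income = (20.3/148.75) / (5880/59630) = 1.3839…
E_income > 1 ⇒ normal good, luxury.

1.38; luxury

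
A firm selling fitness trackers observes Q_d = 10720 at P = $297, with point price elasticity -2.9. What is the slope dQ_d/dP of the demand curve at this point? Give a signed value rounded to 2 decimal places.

Ed = (dQ_d/dP)·(P/Q_d) ⇒ dQ_d/dP = Ed·Q_d/P = (-2.9)·10720/297 = -104.6734…

-104.67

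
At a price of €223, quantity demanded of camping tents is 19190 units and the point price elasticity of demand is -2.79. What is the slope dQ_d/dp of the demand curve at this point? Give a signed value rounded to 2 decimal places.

-240.09

Ed = (dQ_d/dp)·(p/Q_d) ⇒ dQ_d/dp = Ed·Q_d/p = (-2.79)·19190/223 = -240.0901…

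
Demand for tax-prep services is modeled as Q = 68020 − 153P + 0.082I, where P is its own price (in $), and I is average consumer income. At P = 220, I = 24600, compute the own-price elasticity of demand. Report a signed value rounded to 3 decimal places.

At the given values, Q = 68020 − 153(220) + 0.082(24600) = 36377.2.
∂Q/∂P = −153.
E = (-153) × (220/36377.2) = -0.92530…

-0.925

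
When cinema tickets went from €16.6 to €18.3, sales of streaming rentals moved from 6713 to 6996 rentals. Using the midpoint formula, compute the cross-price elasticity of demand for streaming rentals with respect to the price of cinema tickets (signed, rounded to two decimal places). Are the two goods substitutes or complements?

%ΔQ_{streaming rentals} = (6996 − 6713)/avg = 283/6854.5 = 0.041286…
%ΔP_{cinema tickets} = (18.3 − 16.6)/avg = 1.7/17.45 = 0.097421…
E_cross = (283/6854.5) / (1.7/17.45) = 0.4237…
E_cross > 0 ⇒ the goods are substitutes.

0.42; substitutes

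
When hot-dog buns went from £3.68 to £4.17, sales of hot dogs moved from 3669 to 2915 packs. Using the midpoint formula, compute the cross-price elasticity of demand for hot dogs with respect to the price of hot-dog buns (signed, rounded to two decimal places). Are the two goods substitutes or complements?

-1.83; complements

%ΔQ_{hot dogs} = (2915 − 3669)/avg = -754/3292 = -0.229040…
%ΔP_{hot-dog buns} = (4.17 − 3.68)/avg = 0.49/3.925 = 0.124840…
E_cross = (-754/3292) / (0.49/3.925) = -1.8346…
E_cross < 0 ⇒ the goods are complements.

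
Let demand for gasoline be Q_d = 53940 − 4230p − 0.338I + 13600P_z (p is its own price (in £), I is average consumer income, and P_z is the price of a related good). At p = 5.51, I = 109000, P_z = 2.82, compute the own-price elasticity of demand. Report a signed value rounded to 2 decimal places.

-0.73

At the given values, Q_d = 53940 − 4230(5.51) − 0.338(109000) + 13600(2.82) = 32142.7.
∂Q_d/∂p = −4230.
E = (-4230) × (5.51/32142.7) = -0.7251…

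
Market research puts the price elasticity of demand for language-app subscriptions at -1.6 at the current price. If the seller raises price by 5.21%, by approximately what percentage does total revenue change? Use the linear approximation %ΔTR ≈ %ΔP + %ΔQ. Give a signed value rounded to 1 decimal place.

%ΔQ ≈ Ed × %ΔP = (-1.6) × (+5.21%) = -8.3360%
%ΔTR ≈ %ΔP + %ΔQ = (+5.21%) + (-8.3360%) = -3.1260%

-3.1%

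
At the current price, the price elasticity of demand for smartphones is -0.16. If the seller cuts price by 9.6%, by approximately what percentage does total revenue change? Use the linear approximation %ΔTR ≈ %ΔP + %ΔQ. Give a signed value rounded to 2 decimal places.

%ΔQ ≈ Ed × %ΔP = (-0.16) × (-9.6%) = +1.5360%
%ΔTR ≈ %ΔP + %ΔQ = (-9.6%) + (+1.5360%) = -8.0640%

-8.06%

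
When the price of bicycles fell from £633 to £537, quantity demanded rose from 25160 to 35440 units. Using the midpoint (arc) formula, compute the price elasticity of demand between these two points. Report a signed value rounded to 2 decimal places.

-2.07

%ΔQ = (35440 − 25160) / [(25160 + 35440)/2] = 10280/30300 = 0.339273…
%ΔP = (537 − 633) / [(633 + 537)/2] = -96/585 = -0.164102…
Arc Ed = %ΔQ / %ΔP = (10280/30300) / (-96/585) = -2.0674…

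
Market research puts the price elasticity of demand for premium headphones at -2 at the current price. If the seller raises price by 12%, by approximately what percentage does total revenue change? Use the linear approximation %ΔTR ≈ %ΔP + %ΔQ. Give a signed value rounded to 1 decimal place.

%ΔQ ≈ Ed × %ΔP = (-2) × (+12%) = -24.0000%
%ΔTR ≈ %ΔP + %ΔQ = (+12%) + (-24.0000%) = -12.0000%

-12.0%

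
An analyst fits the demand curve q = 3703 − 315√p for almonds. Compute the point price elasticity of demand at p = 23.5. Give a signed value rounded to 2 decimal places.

-0.35

dq/dp = −315/(2√p) = -32.4898. At p = 23.5, q = 2175.98.
Ed = (dq/dp)·(p/q) = (-32.4898) × (23.5/2175.98) = -0.3508…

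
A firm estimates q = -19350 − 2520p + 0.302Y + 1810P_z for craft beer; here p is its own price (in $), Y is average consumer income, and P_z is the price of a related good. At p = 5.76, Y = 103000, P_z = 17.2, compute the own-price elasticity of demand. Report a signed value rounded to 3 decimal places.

-0.512

At the given values, q = -19350 − 2520(5.76) + 0.302(103000) + 1810(17.2) = 28372.8.
∂q/∂p = −2520.
E = (-2520) × (5.76/28372.8) = -0.51158…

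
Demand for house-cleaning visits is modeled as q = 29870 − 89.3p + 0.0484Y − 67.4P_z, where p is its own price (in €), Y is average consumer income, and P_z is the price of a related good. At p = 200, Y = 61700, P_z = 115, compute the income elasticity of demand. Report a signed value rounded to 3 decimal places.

0.412

At the given values, q = 29870 − 89.3(200) + 0.0484(61700) − 67.4(115) = 7245.28.
∂q/∂Y = 0.0484.
E = (0.0484) × (61700/7245.28) = 0.41216…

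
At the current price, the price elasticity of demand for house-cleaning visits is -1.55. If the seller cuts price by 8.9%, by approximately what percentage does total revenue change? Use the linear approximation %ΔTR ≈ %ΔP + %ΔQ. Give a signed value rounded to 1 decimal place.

+4.9%

%ΔQ ≈ Ed × %ΔP = (-1.55) × (-8.9%) = +13.7950%
%ΔTR ≈ %ΔP + %ΔQ = (-8.9%) + (+13.7950%) = +4.8950%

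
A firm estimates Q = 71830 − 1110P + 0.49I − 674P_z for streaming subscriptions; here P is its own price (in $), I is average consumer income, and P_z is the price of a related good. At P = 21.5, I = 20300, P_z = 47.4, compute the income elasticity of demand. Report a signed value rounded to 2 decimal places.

At the given values, Q = 71830 − 1110(21.5) + 0.49(20300) − 674(47.4) = 25964.4.
∂Q/∂I = 0.49.
E = (0.49) × (20300/25964.4) = 0.3831…

0.38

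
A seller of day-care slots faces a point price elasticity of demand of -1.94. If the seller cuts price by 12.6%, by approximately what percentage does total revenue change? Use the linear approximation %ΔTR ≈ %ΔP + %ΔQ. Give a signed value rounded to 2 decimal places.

+11.84%

%ΔQ ≈ Ed × %ΔP = (-1.94) × (-12.6%) = +24.4440%
%ΔTR ≈ %ΔP + %ΔQ = (-12.6%) + (+24.4440%) = +11.8440%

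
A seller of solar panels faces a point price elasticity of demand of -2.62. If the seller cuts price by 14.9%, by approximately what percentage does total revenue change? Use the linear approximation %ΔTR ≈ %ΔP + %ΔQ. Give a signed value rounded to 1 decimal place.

+24.1%

%ΔQ ≈ Ed × %ΔP = (-2.62) × (-14.9%) = +39.0380%
%ΔTR ≈ %ΔP + %ΔQ = (-14.9%) + (+39.0380%) = +24.1380%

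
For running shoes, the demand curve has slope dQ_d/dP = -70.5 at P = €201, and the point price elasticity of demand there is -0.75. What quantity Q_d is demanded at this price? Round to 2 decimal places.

18894.00

Ed = (dQ_d/dP)·(P/Q_d) ⇒ Q_d = (dQ_d/dP)·P/Ed = (-70.5)·201/(-0.75) = 18894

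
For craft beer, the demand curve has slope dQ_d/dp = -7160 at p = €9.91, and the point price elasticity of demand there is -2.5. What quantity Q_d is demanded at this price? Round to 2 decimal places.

28382.24

Ed = (dQ_d/dp)·(p/Q_d) ⇒ Q_d = (dQ_d/dp)·p/Ed = (-7160)·9.91/(-2.5) = 28382.24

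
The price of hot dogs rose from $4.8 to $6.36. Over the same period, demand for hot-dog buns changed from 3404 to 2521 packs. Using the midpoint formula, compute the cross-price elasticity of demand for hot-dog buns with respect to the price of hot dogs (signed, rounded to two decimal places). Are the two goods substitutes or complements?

-1.07; complements

%ΔQ_{hot-dog buns} = (2521 − 3404)/avg = -883/2962.5 = -0.298059…
%ΔP_{hot dogs} = (6.36 − 4.8)/avg = 1.56/5.58 = 0.279569…
E_cross = (-883/2962.5) / (1.56/5.58) = -1.0661…
E_cross < 0 ⇒ the goods are complements.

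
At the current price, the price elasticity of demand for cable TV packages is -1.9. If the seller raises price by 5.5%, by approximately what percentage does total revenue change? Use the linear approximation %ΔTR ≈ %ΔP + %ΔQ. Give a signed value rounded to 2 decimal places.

%ΔQ ≈ Ed × %ΔP = (-1.9) × (+5.5%) = -10.4500%
%ΔTR ≈ %ΔP + %ΔQ = (+5.5%) + (-10.4500%) = -4.9500%

-4.95%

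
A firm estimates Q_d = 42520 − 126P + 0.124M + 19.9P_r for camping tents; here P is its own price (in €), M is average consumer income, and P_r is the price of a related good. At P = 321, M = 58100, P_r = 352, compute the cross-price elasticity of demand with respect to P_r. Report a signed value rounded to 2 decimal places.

At the given values, Q_d = 42520 − 126(321) + 0.124(58100) + 19.9(352) = 16283.2.
∂Q_d/∂P_r = 19.9.
E = (19.9) × (352/16283.2) = 0.4301…

0.43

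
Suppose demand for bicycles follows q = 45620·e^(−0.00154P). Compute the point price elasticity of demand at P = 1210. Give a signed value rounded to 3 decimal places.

dq/dP = −0.00154·q = -10.8996. At P = 1210, q = 7077.68.
Ed = (dq/dP)·(P/q) = (-10.8996) × (1210/7077.68) = -1.8634

-1.863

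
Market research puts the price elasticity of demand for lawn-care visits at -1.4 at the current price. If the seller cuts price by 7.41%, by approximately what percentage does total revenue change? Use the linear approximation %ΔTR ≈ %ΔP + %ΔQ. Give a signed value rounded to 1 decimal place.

+3.0%

%ΔQ ≈ Ed × %ΔP = (-1.4) × (-7.41%) = +10.3740%
%ΔTR ≈ %ΔP + %ΔQ = (-7.41%) + (+10.3740%) = +2.9640%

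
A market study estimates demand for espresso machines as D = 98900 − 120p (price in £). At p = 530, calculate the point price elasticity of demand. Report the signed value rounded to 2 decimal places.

dD/dp = −120. At p = 530, D = 98900 − 120(530) = 35300.
Ed = (dD/dp)·(p/D) = −120 × (530/35300) = -1.8016…

-1.80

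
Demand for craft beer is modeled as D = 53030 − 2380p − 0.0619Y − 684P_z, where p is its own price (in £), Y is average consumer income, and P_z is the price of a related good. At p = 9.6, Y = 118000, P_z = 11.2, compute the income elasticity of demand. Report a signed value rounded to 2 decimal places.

-0.48

At the given values, D = 53030 − 2380(9.6) − 0.0619(118000) − 684(11.2) = 15217.
∂D/∂Y = -0.0619.
E = (-0.0619) × (118000/15217) = -0.4800…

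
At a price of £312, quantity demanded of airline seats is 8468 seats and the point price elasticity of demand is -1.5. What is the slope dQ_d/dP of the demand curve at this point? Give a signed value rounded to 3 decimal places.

Ed = (dQ_d/dP)·(P/Q_d) ⇒ dQ_d/dP = Ed·Q_d/P = (-1.5)·8468/312 = -40.71153…

-40.712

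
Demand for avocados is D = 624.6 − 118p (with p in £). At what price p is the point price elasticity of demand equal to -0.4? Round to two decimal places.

1.51

Ed = −118p/(624.6 − 118p). Set this equal to -0.4:
118p = 0.4·(624.6 − 118p) ⇒ 118p(1 + 0.4) = 0.4·624.6
p = 0.4·624.6 / (118·1.4) = 1.5123…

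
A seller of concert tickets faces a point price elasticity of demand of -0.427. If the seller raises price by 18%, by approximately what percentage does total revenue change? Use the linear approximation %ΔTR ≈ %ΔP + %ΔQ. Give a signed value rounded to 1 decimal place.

+10.3%

%ΔQ ≈ Ed × %ΔP = (-0.427) × (+18%) = -7.6860%
%ΔTR ≈ %ΔP + %ΔQ = (+18%) + (-7.6860%) = +10.3140%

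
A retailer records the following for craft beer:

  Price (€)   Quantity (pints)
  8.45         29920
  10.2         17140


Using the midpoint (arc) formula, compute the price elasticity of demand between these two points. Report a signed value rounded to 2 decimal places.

-2.89

%ΔQ = (17140 − 29920) / [(29920 + 17140)/2] = -12780/23530 = -0.543136…
%ΔP = (10.2 − 8.45) / [(8.45 + 10.2)/2] = 1.75/9.325 = 0.187667…
Arc Ed = %ΔQ / %ΔP = (-12780/23530) / (1.75/9.325) = -2.8941…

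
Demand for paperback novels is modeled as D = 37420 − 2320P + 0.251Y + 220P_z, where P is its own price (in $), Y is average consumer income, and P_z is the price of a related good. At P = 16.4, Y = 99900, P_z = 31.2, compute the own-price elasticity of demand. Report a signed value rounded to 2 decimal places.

-1.22

At the given values, D = 37420 − 2320(16.4) + 0.251(99900) + 220(31.2) = 31310.9.
∂D/∂P = −2320.
E = (-2320) × (16.4/31310.9) = -1.2151…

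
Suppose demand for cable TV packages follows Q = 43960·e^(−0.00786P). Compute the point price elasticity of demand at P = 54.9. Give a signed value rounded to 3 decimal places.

dQ/dP = −0.00786·Q = -224.428. At P = 54.9, Q = 28553.1.
Ed = (dQ/dP)·(P/Q) = (-224.428) × (54.9/28553.1) = -0.43151…

-0.432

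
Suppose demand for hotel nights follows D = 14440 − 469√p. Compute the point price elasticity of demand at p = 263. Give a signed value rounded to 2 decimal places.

dD/dp = −469/(2√p) = -14.4599. At p = 263, D = 6834.1.
Ed = (dD/dp)·(p/D) = (-14.4599) × (263/6834.1) = -0.5564…

-0.56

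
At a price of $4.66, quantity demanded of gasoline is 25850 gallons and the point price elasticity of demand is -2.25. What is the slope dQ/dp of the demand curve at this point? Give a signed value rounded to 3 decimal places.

Ed = (dQ/dp)·(p/Q) ⇒ dQ/dp = Ed·Q/p = (-2.25)·25850/4.66 = -12481.22317…

-12481.223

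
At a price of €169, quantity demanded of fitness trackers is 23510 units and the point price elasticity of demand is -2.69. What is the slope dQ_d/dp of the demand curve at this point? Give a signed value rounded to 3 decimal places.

-374.212

Ed = (dQ_d/dp)·(p/Q_d) ⇒ dQ_d/dp = Ed·Q_d/p = (-2.69)·23510/169 = -374.21242…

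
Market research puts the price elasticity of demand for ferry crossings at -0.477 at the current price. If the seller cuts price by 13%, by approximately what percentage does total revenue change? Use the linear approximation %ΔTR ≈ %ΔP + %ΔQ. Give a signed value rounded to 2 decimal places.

%ΔQ ≈ Ed × %ΔP = (-0.477) × (-13%) = +6.2010%
%ΔTR ≈ %ΔP + %ΔQ = (-13%) + (+6.2010%) = -6.7990%

-6.80%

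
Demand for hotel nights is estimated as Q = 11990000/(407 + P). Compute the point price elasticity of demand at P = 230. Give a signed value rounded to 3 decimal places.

dQ/dP = −11990000/(407 + P)² = -29.5488. At P = 230, Q = 18822.6.
Ed = (dQ/dP)·(P/Q) = (-29.5488) × (230/18822.6) = -0.36106…

-0.361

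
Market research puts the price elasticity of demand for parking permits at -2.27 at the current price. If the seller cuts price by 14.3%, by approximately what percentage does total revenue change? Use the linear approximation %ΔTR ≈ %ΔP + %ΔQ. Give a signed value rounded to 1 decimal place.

+18.2%

%ΔQ ≈ Ed × %ΔP = (-2.27) × (-14.3%) = +32.4610%
%ΔTR ≈ %ΔP + %ΔQ = (-14.3%) + (+32.4610%) = +18.1610%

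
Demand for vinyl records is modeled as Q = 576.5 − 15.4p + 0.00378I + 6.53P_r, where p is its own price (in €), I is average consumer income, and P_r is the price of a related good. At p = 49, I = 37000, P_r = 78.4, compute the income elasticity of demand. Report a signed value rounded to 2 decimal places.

0.30

At the given values, Q = 576.5 − 15.4(49) + 0.00378(37000) + 6.53(78.4) = 473.712.
∂Q/∂I = 0.00378.
E = (0.00378) × (37000/473.712) = 0.2952…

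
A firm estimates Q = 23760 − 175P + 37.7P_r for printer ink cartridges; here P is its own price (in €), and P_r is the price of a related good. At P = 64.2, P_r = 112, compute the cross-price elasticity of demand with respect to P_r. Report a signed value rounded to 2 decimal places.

0.25

At the given values, Q = 23760 − 175(64.2) + 37.7(112) = 16747.4.
∂Q/∂P_r = 37.7.
E = (37.7) × (112/16747.4) = 0.2521…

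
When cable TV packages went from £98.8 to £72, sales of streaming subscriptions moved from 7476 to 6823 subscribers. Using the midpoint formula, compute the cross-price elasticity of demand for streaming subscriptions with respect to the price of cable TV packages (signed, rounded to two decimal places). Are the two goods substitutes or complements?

0.29; substitutes

%ΔQ_{streaming subscriptions} = (6823 − 7476)/avg = -653/7149.5 = -0.091335…
%ΔP_{cable TV packages} = (72 − 98.8)/avg = -26.8/85.4 = -0.313817…
E_cross = (-653/7149.5) / (-26.8/85.4) = 0.2910…
E_cross > 0 ⇒ the goods are substitutes.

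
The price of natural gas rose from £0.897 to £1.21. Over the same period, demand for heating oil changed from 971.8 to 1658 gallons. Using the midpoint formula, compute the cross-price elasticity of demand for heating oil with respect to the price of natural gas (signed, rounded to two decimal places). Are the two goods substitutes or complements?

1.76; substitutes

%ΔQ_{heating oil} = (1658 − 971.8)/avg = 686.2/1314.9 = 0.521864…
%ΔP_{natural gas} = (1.21 − 0.897)/avg = 0.313/1.0535 = 0.297104…
E_cross = (686.2/1314.9) / (0.313/1.0535) = 1.7565…
E_cross > 0 ⇒ the goods are substitutes.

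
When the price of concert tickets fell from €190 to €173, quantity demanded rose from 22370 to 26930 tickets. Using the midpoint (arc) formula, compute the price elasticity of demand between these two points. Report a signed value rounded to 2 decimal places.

%ΔQ = (26930 − 22370) / [(22370 + 26930)/2] = 4560/24650 = 0.184989…
%ΔP = (173 − 190) / [(190 + 173)/2] = -17/181.5 = -0.093663…
Arc Ed = %ΔQ / %ΔP = (4560/24650) / (-17/181.5) = -1.9750…

-1.98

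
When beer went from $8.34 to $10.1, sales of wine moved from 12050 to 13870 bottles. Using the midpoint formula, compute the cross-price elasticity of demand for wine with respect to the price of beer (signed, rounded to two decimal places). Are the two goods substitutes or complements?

%ΔQ_{wine} = (13870 − 12050)/avg = 1820/12960 = 0.140432…
%ΔP_{beer} = (10.1 − 8.34)/avg = 1.76/9.22 = 0.190889…
E_cross = (1820/12960) / (1.76/9.22) = 0.7356…
E_cross > 0 ⇒ the goods are substitutes.

0.74; substitutes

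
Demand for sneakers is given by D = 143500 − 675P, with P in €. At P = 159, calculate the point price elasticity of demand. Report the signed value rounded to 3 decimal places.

dD/dP = −675. At P = 159, D = 143500 − 675(159) = 36175.
Ed = (dD/dP)·(P/D) = −675 × (159/36175) = -2.96682…

-2.967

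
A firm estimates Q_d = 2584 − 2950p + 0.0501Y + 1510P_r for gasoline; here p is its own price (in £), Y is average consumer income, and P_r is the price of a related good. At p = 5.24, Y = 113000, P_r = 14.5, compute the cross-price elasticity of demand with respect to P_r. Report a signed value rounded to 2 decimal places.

1.49

At the given values, Q_d = 2584 − 2950(5.24) + 0.0501(113000) + 1510(14.5) = 14682.3.
∂Q_d/∂P_r = 1510.
E = (1510) × (14.5/14682.3) = 1.4912…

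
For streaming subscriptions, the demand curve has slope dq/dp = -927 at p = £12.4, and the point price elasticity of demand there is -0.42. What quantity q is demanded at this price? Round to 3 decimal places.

27368.571

Ed = (dq/dp)·(p/q) ⇒ q = (dq/dp)·p/Ed = (-927)·12.4/(-0.42) = 27368.57142…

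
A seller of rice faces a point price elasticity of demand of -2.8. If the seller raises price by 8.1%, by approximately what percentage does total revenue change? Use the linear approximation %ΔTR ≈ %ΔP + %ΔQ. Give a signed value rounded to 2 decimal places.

%ΔQ ≈ Ed × %ΔP = (-2.8) × (+8.1%) = -22.6800%
%ΔTR ≈ %ΔP + %ΔQ = (+8.1%) + (-22.6800%) = -14.5800%

-14.58%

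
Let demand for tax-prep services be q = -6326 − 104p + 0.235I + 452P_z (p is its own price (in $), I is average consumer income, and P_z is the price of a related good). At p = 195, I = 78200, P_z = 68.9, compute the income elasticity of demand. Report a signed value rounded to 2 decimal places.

At the given values, q = -6326 − 104(195) + 0.235(78200) + 452(68.9) = 22913.8.
∂q/∂I = 0.235.
E = (0.235) × (78200/22913.8) = 0.8020…

0.80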